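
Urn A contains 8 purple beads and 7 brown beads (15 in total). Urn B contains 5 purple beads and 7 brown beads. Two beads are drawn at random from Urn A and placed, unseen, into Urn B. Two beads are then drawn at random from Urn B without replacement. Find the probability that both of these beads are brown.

Condition on how many of the transferred beads are brown (from Urn A: 7 brown of 15; then Urn B has 14 total).
  0 brown: C(7,0)C(8,2)/C(15,2) = 4/15; then P = C(7,2)/C(14,2) = 3/13
  1 brown: C(7,1)C(8,1)/C(15,2) = 8/15; then P = C(8,2)/C(14,2) = 4/13
  2 brown: C(7,2)C(8,0)/C(15,2) = 1/5; then P = C(9,2)/C(14,2) = 36/91
P(both brown) = 32/105 ≈ 0.3048.

32/105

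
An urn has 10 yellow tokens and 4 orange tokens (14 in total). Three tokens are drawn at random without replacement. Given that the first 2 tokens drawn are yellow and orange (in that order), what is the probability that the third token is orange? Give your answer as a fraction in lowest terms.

After removing 1 yellow, 1 orange, the urn has 3 orange out of 12 remaining.
P(third is orange | given) = 3/12 = 1/4 ≈ 0.2500.

1/4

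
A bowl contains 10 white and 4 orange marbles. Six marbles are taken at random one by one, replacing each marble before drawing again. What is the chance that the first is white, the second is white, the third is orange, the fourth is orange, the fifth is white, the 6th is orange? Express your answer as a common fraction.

1000/117649

Multiply the conditional probability of each draw in order, with replacement (the composition resets each draw).
P = (10/14) · (10/14) · (4/14) · (4/14) · (10/14) · (4/14) = 1000/117649 ≈ 0.0085.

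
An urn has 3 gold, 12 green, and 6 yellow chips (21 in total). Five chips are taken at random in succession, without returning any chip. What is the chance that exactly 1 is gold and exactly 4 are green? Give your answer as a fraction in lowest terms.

165/2261

Unordered draws without replacement: count favorable combinations over C(21,5).
Favorable = C(3,1) · C(12,4) · C(6,0) = 1485; total = C(21,5) = 20349.
P = 1485/20349 = 165/2261 ≈ 0.0730.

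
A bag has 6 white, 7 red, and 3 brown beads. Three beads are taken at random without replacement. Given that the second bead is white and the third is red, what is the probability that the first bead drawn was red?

P(first=red and the second bead is white and the third is red) = (7/16)·(6/15)·(6/14) = 3/40.
P(E) = Σ over first color = 1/16 + 3/40 + 3/80 = 7/40.
By Bayes, P(first=red | E) = 3/40 / 7/40 = 3/7 ≈ 0.4286.

3/7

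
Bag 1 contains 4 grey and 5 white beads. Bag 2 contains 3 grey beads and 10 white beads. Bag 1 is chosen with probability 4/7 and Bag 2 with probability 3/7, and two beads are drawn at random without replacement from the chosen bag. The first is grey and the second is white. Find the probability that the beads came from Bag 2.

P(E | Bag 1) = 5/18; P(E | Bag 2) = 5/26.
P(E) = 4/7·5/18 + 3/7·5/26 = 395/1638.
By Bayes' rule, P(Bag 2 | E) = 15/182 / 395/1638 = 27/79 ≈ 0.3418.

27/79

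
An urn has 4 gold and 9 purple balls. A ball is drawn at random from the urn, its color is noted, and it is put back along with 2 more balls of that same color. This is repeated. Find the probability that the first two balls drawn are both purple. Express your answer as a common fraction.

After a purple draw the urn holds 11 purple out of 15.
P = (9/13)·(11/15) = 33/65 ≈ 0.5077.

33/65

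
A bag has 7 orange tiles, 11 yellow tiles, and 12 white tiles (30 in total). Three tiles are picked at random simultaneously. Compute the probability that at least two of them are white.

Sum the hypergeometric tail for j = 2,…,3 white tiles.
Favorable = C(12,2)·C(18,1) + C(12,3)·C(18,0) = 1408; total = C(30,3) = 4060.
P = 1408/4060 = 352/1015 ≈ 0.3468.

352/1015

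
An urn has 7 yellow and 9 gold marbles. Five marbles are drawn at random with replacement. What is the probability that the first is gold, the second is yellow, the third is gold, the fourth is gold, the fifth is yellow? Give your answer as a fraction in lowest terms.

Multiply the conditional probability of each draw in order, with replacement (the composition resets each draw).
P = (9/16) · (7/16) · (9/16) · (9/16) · (7/16) = 35721/1048576 ≈ 0.0341.

35721/1048576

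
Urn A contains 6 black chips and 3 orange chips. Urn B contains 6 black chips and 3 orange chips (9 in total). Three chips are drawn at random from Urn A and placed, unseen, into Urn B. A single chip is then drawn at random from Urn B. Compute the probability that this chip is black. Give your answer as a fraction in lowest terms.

Condition on how many of the transferred chips are black (from Urn A: 6 black of 9; then Urn B has 12 total).
  0 black: C(6,0)C(3,3)/C(9,3) = 1/84; then P = 6/12
  1 black: C(6,1)C(3,2)/C(9,3) = 3/14; then P = 7/12
  2 black: C(6,2)C(3,1)/C(9,3) = 15/28; then P = 8/12
  3 black: C(6,3)C(3,0)/C(9,3) = 5/21; then P = 9/12
P(black from Urn B) = 2/3 ≈ 0.6667.

2/3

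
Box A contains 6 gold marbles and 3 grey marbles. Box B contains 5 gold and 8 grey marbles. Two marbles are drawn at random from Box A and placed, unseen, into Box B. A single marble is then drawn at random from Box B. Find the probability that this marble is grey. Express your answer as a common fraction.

26/45

Condition on how many of the transferred marbles are grey (from Box A: 3 grey of 9; then Box B has 15 total).
  0 grey: C(3,0)C(6,2)/C(9,2) = 5/12; then P = 8/15
  1 grey: C(3,1)C(6,1)/C(9,2) = 1/2; then P = 9/15
  2 grey: C(3,2)C(6,0)/C(9,2) = 1/12; then P = 10/15
P(grey from Box B) = 26/45 ≈ 0.5778.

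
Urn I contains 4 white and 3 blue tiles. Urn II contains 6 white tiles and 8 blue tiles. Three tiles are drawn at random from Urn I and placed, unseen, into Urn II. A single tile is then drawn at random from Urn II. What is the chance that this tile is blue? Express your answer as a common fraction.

Condition on how many of the transferred tiles are blue (from Urn I: 3 blue of 7; then Urn II has 17 total).
  0 blue: C(3,0)C(4,3)/C(7,3) = 4/35; then P = 8/17
  1 blue: C(3,1)C(4,2)/C(7,3) = 18/35; then P = 9/17
  2 blue: C(3,2)C(4,1)/C(7,3) = 12/35; then P = 10/17
  3 blue: C(3,3)C(4,0)/C(7,3) = 1/35; then P = 11/17
P(blue from Urn II) = 65/119 ≈ 0.5462.

65/119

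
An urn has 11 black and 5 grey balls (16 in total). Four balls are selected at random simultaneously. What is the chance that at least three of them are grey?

23/364

Sum the hypergeometric tail for j = 3,…,4 grey balls.
Favorable = C(5,3)·C(11,1) + C(5,4)·C(11,0) = 115; total = C(16,4) = 1820.
P = 115/1820 = 23/364 ≈ 0.0632.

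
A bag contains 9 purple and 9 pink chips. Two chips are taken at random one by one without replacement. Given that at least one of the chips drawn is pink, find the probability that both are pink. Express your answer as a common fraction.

P(both pink) = C(9,2)/C(18,2) = 4/17; P(at least one pink) = 1 − C(9,2)/C(18,2) = 13/17.
Since 'both pink' ⊆ 'at least one pink', P(both | at least one) = 4/17 / 13/17 = 4/13 ≈ 0.3077.

4/13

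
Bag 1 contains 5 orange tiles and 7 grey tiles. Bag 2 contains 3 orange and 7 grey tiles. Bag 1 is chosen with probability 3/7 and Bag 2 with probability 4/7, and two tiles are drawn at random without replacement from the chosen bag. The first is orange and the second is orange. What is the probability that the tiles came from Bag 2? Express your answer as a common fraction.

P(E | Bag 1) = 5/33; P(E | Bag 2) = 1/15.
P(E) = 3/7·5/33 + 4/7·1/15 = 17/165.
By Bayes' rule, P(Bag 2 | E) = 4/105 / 17/165 = 44/119 ≈ 0.3697.

44/119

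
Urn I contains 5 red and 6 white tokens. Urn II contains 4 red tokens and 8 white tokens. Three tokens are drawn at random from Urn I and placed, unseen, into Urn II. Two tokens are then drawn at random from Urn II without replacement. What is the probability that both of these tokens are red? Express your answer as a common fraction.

4/35

Condition on how many of the transferred tokens are red (from Urn I: 5 red of 11; then Urn II has 15 total).
  0 red: C(5,0)C(6,3)/C(11,3) = 4/33; then P = C(4,2)/C(15,2) = 2/35
  1 red: C(5,1)C(6,2)/C(11,3) = 5/11; then P = C(5,2)/C(15,2) = 2/21
  2 red: C(5,2)C(6,1)/C(11,3) = 4/11; then P = C(6,2)/C(15,2) = 1/7
  3 red: C(5,3)C(6,0)/C(11,3) = 2/33; then P = C(7,2)/C(15,2) = 1/5
P(both red) = 4/35 ≈ 0.1143.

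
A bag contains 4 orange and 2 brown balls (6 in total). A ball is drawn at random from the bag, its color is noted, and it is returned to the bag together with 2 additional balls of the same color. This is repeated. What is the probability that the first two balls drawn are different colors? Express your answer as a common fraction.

Either brown then orange, or orange then brown; after the first draw the total is 8.
P = (2/6)·(4/8) + (4/6)·(2/8) = 1/3 ≈ 0.3333.

1/3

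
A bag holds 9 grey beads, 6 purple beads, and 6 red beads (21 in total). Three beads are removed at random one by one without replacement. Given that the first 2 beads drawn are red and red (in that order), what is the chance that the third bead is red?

4/19

After removing 2 red, the bag has 4 red out of 19 remaining.
P(third is red | given) = 4/19 ≈ 0.2105.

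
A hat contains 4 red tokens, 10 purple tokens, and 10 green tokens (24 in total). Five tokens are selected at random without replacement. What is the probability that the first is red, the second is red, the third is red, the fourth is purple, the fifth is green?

5/10626

Multiply the conditional probability of each draw in order, without replacement, so each draw removes one from its color and from the total.
P = (4/24) · (3/23) · (2/22) · (10/21) · (10/20) = 5/10626 ≈ 0.0005.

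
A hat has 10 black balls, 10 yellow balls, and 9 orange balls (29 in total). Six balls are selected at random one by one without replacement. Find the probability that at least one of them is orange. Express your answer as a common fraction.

Use the complement: P(at least one orange) = 1 − P(no orange).
P(none) = C(20,6)/C(29,6) = 38760/475020.
So P = 1 − 38760/475020 = 7271/7917 ≈ 0.9184.

7271/7917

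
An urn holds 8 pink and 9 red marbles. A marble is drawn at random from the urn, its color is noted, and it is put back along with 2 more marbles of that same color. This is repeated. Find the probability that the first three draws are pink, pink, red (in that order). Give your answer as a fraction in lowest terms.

240/2261

Track the composition after each reinforcement of +2.
P = (8/17) · (10/19) · (9/21) = 240/2261 ≈ 0.1061.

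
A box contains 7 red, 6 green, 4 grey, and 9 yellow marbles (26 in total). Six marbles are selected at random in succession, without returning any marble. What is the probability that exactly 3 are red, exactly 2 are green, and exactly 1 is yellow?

135/6578

Unordered draws without replacement: count favorable combinations over C(26,6).
Favorable = C(7,3) · C(6,2) · C(4,0) · C(9,1) = 4725; total = C(26,6) = 230230.
P = 4725/230230 = 135/6578 ≈ 0.0205.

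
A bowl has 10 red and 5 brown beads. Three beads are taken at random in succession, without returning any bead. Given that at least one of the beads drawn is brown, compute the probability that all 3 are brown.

2/67

P(all 3 brown) = C(5,3)/C(15,3) = 2/91; P(at least one brown) = 1 − C(10,3)/C(15,3) = 67/91.
Since 'all 3 brown' ⊆ 'at least one brown', P(all 3 | at least one) = 2/91 / 67/91 = 2/67 ≈ 0.0299.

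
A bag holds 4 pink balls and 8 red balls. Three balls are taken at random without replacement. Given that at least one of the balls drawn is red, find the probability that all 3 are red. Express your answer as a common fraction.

P(all 3 red) = C(8,3)/C(12,3) = 14/55; P(at least one red) = 1 − C(4,3)/C(12,3) = 54/55.
Since 'all 3 red' ⊆ 'at least one red', P(all 3 | at least one) = 14/55 / 54/55 = 7/27 ≈ 0.2593.

7/27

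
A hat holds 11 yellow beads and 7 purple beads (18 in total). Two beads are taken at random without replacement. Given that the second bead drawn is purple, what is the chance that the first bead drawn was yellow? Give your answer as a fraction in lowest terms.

P(first=yellow and the second bead drawn is purple) = (11/18)·(7/17) = 77/306.
P(the second bead drawn is purple) = Σ over first color = 77/306 + 7/51 = 7/18.
By Bayes, P(first=yellow | the second bead drawn is purple) = 77/306 / 7/18 = 11/17 ≈ 0.6471.

11/17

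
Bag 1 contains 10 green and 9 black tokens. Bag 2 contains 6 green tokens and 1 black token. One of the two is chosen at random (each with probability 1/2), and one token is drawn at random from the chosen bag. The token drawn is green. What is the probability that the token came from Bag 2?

P(green | Bag 1) = 10/19; P(green | Bag 2) = 6/7.
P(green) = 1/2·10/19 + 1/2·6/7 = 92/133.
By Bayes' rule, P(Bag 2 | green) = 3/7 / 92/133 = 57/92 ≈ 0.6196.

57/92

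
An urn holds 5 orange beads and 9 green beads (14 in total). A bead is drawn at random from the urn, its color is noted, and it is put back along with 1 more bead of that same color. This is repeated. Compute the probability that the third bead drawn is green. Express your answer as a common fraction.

Sum over the four possibilities for the first two draws (green/not-green each), tracking how the green count and total change by +1 per draw.
P(third is green) = 9/14 ≈ 0.6429. (In a Pólya urn every draw has the same marginal probability 9/14.)

9/14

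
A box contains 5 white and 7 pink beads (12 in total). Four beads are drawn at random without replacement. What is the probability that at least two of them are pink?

Sum the hypergeometric tail for j = 2,…,4 pink beads.
Favorable = C(7,2)·C(5,2) + C(7,3)·C(5,1) + C(7,4)·C(5,0) = 420; total = C(12,4) = 495.
P = 420/495 = 28/33 ≈ 0.8485.

28/33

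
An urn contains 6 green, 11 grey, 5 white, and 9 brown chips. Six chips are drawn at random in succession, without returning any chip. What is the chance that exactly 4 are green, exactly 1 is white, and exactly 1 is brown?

75/81809

Unordered draws without replacement: count favorable combinations over C(31,6).
Favorable = C(6,4) · C(11,0) · C(5,1) · C(9,1) = 675; total = C(31,6) = 736281.
P = 675/736281 = 75/81809 ≈ 0.0009.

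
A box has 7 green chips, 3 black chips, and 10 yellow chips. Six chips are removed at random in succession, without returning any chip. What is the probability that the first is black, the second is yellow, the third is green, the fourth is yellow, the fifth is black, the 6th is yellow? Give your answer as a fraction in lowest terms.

Multiply the conditional probability of each draw in order, without replacement, so each draw removes one from its color and from the total.
P = (3/20) · (10/19) · (7/18) · (9/17) · (2/16) · (8/15) = 7/6460 ≈ 0.0011.

7/6460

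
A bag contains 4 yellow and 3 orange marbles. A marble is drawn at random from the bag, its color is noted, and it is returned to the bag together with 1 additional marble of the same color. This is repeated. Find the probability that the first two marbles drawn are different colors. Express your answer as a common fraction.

3/7

Either orange then yellow, or yellow then orange; after the first draw the total is 8.
P = (3/7)·(4/8) + (4/7)·(3/8) = 3/7 ≈ 0.4286.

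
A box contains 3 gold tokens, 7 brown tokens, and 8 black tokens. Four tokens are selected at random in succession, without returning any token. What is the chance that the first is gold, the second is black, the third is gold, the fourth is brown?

Multiply the conditional probability of each draw in order, without replacement, so each draw removes one from its color and from the total.
P = (3/18) · (8/17) · (2/16) · (7/15) = 7/1530 ≈ 0.0046.

7/1530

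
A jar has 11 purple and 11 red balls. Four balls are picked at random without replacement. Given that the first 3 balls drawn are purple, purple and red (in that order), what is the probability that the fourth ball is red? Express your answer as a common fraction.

10/19

After removing 2 purple, 1 red, the jar has 10 red out of 19 remaining.
P(fourth is red | given) = 10/19 ≈ 0.5263.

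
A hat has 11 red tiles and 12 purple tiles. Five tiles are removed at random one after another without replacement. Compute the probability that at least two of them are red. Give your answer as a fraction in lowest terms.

Sum the hypergeometric tail for j = 2,…,5 red tiles.
Favorable = C(11,2)·C(12,3) + C(11,3)·C(12,2) + C(11,4)·C(12,1) + C(11,5)·C(12,0) = 27412; total = C(23,5) = 33649.
P = 27412/33649 = 356/437 ≈ 0.8146.

356/437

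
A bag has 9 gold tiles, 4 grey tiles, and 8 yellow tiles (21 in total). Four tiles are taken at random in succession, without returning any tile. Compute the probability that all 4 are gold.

Unordered draws without replacement: count favorable combinations over C(21,4).
Favorable = C(9,4) · C(4,0) · C(8,0) = 126; total = C(21,4) = 5985.
P = 126/5985 = 2/95 ≈ 0.0211.

2/95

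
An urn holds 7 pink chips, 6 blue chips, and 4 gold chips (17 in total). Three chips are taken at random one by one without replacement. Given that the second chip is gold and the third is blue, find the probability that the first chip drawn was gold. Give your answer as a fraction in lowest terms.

P(first=gold and the second chip is gold and the third is blue) = (4/17)·(3/16)·(6/15) = 3/170.
P(E) = Σ over first color = 7/170 + 1/34 + 3/170 = 3/34.
By Bayes, P(first=gold | E) = 3/170 / 3/34 = 1/5 ≈ 0.2000.

1/5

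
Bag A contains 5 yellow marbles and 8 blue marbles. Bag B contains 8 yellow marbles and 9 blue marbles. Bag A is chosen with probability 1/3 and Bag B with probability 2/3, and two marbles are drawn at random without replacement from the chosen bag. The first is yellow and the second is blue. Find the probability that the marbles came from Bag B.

P(E | Bag A) = 10/39; P(E | Bag B) = 9/34.
P(E) = 1/3·10/39 + 2/3·9/34 = 521/1989.
By Bayes' rule, P(Bag B | E) = 3/17 / 521/1989 = 351/521 ≈ 0.6737.

351/521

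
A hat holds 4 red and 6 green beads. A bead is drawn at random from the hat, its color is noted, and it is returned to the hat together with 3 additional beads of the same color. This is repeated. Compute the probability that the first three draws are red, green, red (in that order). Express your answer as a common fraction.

21/260

Track the composition after each reinforcement of +3.
P = (4/10) · (6/13) · (7/16) = 21/260 ≈ 0.0808.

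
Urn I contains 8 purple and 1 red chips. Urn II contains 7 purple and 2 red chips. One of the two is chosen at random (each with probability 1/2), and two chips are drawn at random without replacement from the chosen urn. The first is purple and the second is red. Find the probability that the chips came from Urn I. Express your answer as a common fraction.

4/11

P(E | Urn I) = 1/9; P(E | Urn II) = 7/36.
P(E) = 1/2·1/9 + 1/2·7/36 = 11/72.
By Bayes' rule, P(Urn I | E) = 1/18 / 11/72 = 4/11 ≈ 0.3636.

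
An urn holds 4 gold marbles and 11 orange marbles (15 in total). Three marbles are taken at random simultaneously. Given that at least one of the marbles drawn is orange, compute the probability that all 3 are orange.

15/41

P(all 3 orange) = C(11,3)/C(15,3) = 33/91; P(at least one orange) = 1 − C(4,3)/C(15,3) = 451/455.
Since 'all 3 orange' ⊆ 'at least one orange', P(all 3 | at least one) = 33/91 / 451/455 = 15/41 ≈ 0.3659.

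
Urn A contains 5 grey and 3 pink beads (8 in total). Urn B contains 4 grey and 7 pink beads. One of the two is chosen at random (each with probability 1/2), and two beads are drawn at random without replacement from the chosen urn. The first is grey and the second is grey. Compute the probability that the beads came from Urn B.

84/359

P(E | Urn A) = 5/14; P(E | Urn B) = 6/55.
P(E) = 1/2·5/14 + 1/2·6/55 = 359/1540.
By Bayes' rule, P(Urn B | E) = 3/55 / 359/1540 = 84/359 ≈ 0.2340.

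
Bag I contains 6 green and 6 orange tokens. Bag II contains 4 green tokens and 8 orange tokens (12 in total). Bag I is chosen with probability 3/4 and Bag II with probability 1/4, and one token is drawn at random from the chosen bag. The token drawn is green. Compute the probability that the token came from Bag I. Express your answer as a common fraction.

P(green | Bag I) = 1/2; P(green | Bag II) = 1/3.
P(green) = 3/4·1/2 + 1/4·1/3 = 11/24.
By Bayes' rule, P(Bag I | green) = 3/8 / 11/24 = 9/11 ≈ 0.8182.

9/11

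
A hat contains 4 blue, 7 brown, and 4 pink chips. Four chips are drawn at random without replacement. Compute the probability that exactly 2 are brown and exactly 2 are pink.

Unordered draws without replacement: count favorable combinations over C(15,4).
Favorable = C(4,0) · C(7,2) · C(4,2) = 126; total = C(15,4) = 1365.
P = 126/1365 = 6/65 ≈ 0.0923.

6/65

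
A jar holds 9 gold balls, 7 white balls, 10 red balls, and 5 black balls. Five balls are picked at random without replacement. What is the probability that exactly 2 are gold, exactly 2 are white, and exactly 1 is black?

Unordered draws without replacement: count favorable combinations over C(31,5).
Favorable = C(9,2) · C(7,2) · C(10,0) · C(5,1) = 3780; total = C(31,5) = 169911.
P = 3780/169911 = 20/899 ≈ 0.0222.

20/899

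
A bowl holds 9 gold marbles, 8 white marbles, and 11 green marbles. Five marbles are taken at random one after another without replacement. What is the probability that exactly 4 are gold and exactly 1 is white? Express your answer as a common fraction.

2/195

Unordered draws without replacement: count favorable combinations over C(28,5).
Favorable = C(9,4) · C(8,1) · C(11,0) = 1008; total = C(28,5) = 98280.
P = 1008/98280 = 2/195 ≈ 0.0103.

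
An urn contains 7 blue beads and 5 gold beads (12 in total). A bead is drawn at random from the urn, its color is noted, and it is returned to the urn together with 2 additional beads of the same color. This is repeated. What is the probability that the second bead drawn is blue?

Condition on the first draw. If first is blue (prob 7/12), second-blue has prob (9)/(14); if not (prob 5/12), it has prob 7/(14).
P = (7/12)·(9/14) + (5/12)·(7/14) = 7/12 ≈ 0.5833.

7/12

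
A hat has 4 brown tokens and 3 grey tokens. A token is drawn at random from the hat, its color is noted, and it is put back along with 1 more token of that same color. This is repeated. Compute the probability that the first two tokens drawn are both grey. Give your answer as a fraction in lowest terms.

3/14

After a grey draw the hat holds 4 grey out of 8.
P = (3/7)·(4/8) = 3/14 ≈ 0.2143.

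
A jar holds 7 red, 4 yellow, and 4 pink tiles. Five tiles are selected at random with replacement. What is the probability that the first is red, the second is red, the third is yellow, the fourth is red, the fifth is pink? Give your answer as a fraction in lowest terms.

5488/759375

Multiply the conditional probability of each draw in order, with replacement (the composition resets each draw).
P = (7/15) · (7/15) · (4/15) · (7/15) · (4/15) = 5488/759375 ≈ 0.0072.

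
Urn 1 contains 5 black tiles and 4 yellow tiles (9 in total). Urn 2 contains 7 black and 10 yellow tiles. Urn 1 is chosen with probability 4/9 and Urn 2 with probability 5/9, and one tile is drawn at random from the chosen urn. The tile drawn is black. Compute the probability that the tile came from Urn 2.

63/131

P(black | Urn 1) = 5/9; P(black | Urn 2) = 7/17.
P(black) = 4/9·5/9 + 5/9·7/17 = 655/1377.
By Bayes' rule, P(Urn 2 | black) = 35/153 / 655/1377 = 63/131 ≈ 0.4809.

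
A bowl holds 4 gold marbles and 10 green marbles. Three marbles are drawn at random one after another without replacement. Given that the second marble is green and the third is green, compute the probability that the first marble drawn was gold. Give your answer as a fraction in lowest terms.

P(first=gold and the second marble is green and the third is green) = (4/14)·(10/13)·(9/12) = 15/91.
P(E) = Σ over first color = 15/91 + 30/91 = 45/91.
By Bayes, P(first=gold | E) = 15/91 / 45/91 = 1/3 ≈ 0.3333.

1/3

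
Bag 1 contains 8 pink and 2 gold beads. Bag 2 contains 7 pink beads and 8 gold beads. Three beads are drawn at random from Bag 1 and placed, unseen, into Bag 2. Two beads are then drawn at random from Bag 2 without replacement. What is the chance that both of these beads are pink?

Condition on how many of the transferred beads are pink (from Bag 1: 8 pink of 10; then Bag 2 has 18 total).
  1 pink: C(8,1)C(2,2)/C(10,3) = 1/15; then P = C(8,2)/C(18,2) = 28/153
  2 pink: C(8,2)C(2,1)/C(10,3) = 7/15; then P = C(9,2)/C(18,2) = 4/17
  3 pink: C(8,3)C(2,0)/C(10,3) = 7/15; then P = C(10,2)/C(18,2) = 5/17
P(both pink) = 7/27 ≈ 0.2593.

7/27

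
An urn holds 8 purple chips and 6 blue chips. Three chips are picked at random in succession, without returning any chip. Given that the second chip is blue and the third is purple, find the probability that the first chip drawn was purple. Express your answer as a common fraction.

P(first=purple and the second chip is blue and the third is purple) = (8/14)·(6/13)·(7/12) = 2/13.
P(E) = Σ over first color = 2/13 + 10/91 = 24/91.
By Bayes, P(first=purple | E) = 2/13 / 24/91 = 7/12 ≈ 0.5833.

7/12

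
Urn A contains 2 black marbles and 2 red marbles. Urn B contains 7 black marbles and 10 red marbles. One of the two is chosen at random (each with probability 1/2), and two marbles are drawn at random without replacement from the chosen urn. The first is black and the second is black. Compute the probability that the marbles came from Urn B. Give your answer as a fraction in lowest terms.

63/131

P(E | Urn A) = 1/6; P(E | Urn B) = 21/136.
P(E) = 1/2·1/6 + 1/2·21/136 = 131/816.
By Bayes' rule, P(Urn B | E) = 21/272 / 131/816 = 63/131 ≈ 0.4809.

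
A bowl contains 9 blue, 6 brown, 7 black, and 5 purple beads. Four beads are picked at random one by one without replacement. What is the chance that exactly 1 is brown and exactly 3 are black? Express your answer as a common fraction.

7/585

Unordered draws without replacement: count favorable combinations over C(27,4).
Favorable = C(9,0) · C(6,1) · C(7,3) · C(5,0) = 210; total = C(27,4) = 17550.
P = 210/17550 = 7/585 ≈ 0.0120.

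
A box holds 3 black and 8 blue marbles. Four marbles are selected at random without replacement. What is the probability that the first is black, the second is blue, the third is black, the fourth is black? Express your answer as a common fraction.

Multiply the conditional probability of each draw in order, without replacement, so each draw removes one from its color and from the total.
P = (3/11) · (8/10) · (2/9) · (1/8) = 1/165 ≈ 0.0061.

1/165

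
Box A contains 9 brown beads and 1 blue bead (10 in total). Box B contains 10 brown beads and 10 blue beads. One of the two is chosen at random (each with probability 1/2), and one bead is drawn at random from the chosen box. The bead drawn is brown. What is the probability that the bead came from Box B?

P(brown | Box A) = 9/10; P(brown | Box B) = 1/2.
P(brown) = 1/2·9/10 + 1/2·1/2 = 7/10.
By Bayes' rule, P(Box B | brown) = 1/4 / 7/10 = 5/14 ≈ 0.3571.

5/14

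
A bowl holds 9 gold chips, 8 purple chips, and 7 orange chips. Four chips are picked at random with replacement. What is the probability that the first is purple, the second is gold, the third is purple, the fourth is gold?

Multiply the conditional probability of each draw in order, with replacement (the composition resets each draw).
P = (8/24) · (9/24) · (8/24) · (9/24) = 1/64 ≈ 0.0156.

1/64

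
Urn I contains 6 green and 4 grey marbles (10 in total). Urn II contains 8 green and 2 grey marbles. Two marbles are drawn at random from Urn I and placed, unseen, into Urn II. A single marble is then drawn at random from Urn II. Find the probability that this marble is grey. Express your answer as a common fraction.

7/30

Condition on how many of the transferred marbles are grey (from Urn I: 4 grey of 10; then Urn II has 12 total).
  0 grey: C(4,0)C(6,2)/C(10,2) = 1/3; then P = 2/12
  1 grey: C(4,1)C(6,1)/C(10,2) = 8/15; then P = 3/12
  2 grey: C(4,2)C(6,0)/C(10,2) = 2/15; then P = 4/12
P(grey from Urn II) = 7/30 ≈ 0.2333.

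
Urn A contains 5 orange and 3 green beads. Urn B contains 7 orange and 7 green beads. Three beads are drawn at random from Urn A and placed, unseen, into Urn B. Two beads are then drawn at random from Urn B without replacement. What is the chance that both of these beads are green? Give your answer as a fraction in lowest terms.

1635/7616

Condition on how many of the transferred beads are green (from Urn A: 3 green of 8; then Urn B has 17 total).
  0 green: C(3,0)C(5,3)/C(8,3) = 5/28; then P = C(7,2)/C(17,2) = 21/136
  1 green: C(3,1)C(5,2)/C(8,3) = 15/28; then P = C(8,2)/C(17,2) = 7/34
  2 green: C(3,2)C(5,1)/C(8,3) = 15/56; then P = C(9,2)/C(17,2) = 9/34
  3 green: C(3,3)C(5,0)/C(8,3) = 1/56; then P = C(10,2)/C(17,2) = 45/136
P(both green) = 1635/7616 ≈ 0.2147.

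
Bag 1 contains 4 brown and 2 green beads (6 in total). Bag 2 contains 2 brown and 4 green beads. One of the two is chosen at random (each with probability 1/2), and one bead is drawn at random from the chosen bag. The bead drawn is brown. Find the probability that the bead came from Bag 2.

1/3

P(brown | Bag 1) = 2/3; P(brown | Bag 2) = 1/3.
P(brown) = 1/2·2/3 + 1/2·1/3 = 1/2.
By Bayes' rule, P(Bag 2 | brown) = 1/6 / 1/2 = 1/3 ≈ 0.3333.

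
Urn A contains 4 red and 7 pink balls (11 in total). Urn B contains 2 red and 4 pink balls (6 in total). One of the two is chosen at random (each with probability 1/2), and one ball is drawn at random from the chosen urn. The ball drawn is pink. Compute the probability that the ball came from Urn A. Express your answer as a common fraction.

21/43

P(pink | Urn A) = 7/11; P(pink | Urn B) = 2/3.
P(pink) = 1/2·7/11 + 1/2·2/3 = 43/66.
By Bayes' rule, P(Urn A | pink) = 7/22 / 43/66 = 21/43 ≈ 0.4884.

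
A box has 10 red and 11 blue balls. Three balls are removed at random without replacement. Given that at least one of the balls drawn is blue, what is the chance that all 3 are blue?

3/22

P(all 3 blue) = C(11,3)/C(21,3) = 33/266; P(at least one blue) = 1 − C(10,3)/C(21,3) = 121/133.
Since 'all 3 blue' ⊆ 'at least one blue', P(all 3 | at least one) = 33/266 / 121/133 = 3/22 ≈ 0.1364.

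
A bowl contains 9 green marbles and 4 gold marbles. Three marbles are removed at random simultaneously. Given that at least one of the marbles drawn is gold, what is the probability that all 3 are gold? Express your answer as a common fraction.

2/101

P(all 3 gold) = C(4,3)/C(13,3) = 2/143; P(at least one gold) = 1 − C(9,3)/C(13,3) = 101/143.
Since 'all 3 gold' ⊆ 'at least one gold', P(all 3 | at least one) = 2/143 / 101/143 = 2/101 ≈ 0.0198.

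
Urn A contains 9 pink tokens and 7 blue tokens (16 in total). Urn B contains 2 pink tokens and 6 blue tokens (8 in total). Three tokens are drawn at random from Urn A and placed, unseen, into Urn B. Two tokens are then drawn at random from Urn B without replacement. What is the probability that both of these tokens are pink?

Condition on how many of the transferred tokens are pink (from Urn A: 9 pink of 16; then Urn B has 11 total).
  0 pink: C(9,0)C(7,3)/C(16,3) = 1/16; then P = C(2,2)/C(11,2) = 1/55
  1 pink: C(9,1)C(7,2)/C(16,3) = 27/80; then P = C(3,2)/C(11,2) = 3/55
  2 pink: C(9,2)C(7,1)/C(16,3) = 9/20; then P = C(4,2)/C(11,2) = 6/55
  3 pink: C(9,3)C(7,0)/C(16,3) = 3/20; then P = C(5,2)/C(11,2) = 2/11
P(both pink) = 211/2200 ≈ 0.0959.

211/2200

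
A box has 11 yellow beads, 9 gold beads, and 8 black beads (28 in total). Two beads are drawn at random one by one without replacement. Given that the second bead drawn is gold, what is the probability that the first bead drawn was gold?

8/27

P(first=gold and the second bead drawn is gold) = (9/28)·(8/27) = 2/21.
P(the second bead drawn is gold) = Σ over first color = 11/84 + 2/21 + 2/21 = 9/28.
By Bayes, P(first=gold | the second bead drawn is gold) = 2/21 / 9/28 = 8/27 ≈ 0.2963.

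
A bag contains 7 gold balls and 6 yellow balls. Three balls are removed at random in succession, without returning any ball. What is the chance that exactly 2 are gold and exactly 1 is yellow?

Unordered draws without replacement: count favorable combinations over C(13,3).
Favorable = C(7,2) · C(6,1) = 126; total = C(13,3) = 286.
P = 126/286 = 63/143 ≈ 0.4406.

63/143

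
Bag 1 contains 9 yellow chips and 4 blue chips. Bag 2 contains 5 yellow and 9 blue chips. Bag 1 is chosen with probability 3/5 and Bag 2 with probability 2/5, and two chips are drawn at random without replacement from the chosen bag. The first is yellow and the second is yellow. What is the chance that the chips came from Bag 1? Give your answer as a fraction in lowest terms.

63/73

P(E | Bag 1) = 6/13; P(E | Bag 2) = 10/91.
P(E) = 3/5·6/13 + 2/5·10/91 = 146/455.
By Bayes' rule, P(Bag 1 | E) = 18/65 / 146/455 = 63/73 ≈ 0.8630.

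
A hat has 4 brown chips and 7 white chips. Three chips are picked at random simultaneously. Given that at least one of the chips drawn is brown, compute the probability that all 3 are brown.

P(all 3 brown) = C(4,3)/C(11,3) = 4/165; P(at least one brown) = 1 − C(7,3)/C(11,3) = 26/33.
Since 'all 3 brown' ⊆ 'at least one brown', P(all 3 | at least one) = 4/165 / 26/33 = 2/65 ≈ 0.0308.

2/65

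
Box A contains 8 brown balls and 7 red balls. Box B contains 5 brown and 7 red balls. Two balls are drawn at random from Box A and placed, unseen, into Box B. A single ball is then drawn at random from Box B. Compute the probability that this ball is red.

17/30

Condition on how many of the transferred balls are red (from Box A: 7 red of 15; then Box B has 14 total).
  0 red: C(7,0)C(8,2)/C(15,2) = 4/15; then P = 7/14
  1 red: C(7,1)C(8,1)/C(15,2) = 8/15; then P = 8/14
  2 red: C(7,2)C(8,0)/C(15,2) = 1/5; then P = 9/14
P(red from Box B) = 17/30 ≈ 0.5667.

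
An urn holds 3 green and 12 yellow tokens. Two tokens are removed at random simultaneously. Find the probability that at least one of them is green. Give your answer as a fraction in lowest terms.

Use the complement: P(at least one green) = 1 − P(no green).
P(none) = C(12,2)/C(15,2) = 66/105.
So P = 1 − 66/105 = 13/35 ≈ 0.3714.

13/35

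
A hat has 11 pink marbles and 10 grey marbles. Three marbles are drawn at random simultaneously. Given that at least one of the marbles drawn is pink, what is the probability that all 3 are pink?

3/22

P(all 3 pink) = C(11,3)/C(21,3) = 33/266; P(at least one pink) = 1 − C(10,3)/C(21,3) = 121/133.
Since 'all 3 pink' ⊆ 'at least one pink', P(all 3 | at least one) = 33/266 / 121/133 = 3/22 ≈ 0.1364.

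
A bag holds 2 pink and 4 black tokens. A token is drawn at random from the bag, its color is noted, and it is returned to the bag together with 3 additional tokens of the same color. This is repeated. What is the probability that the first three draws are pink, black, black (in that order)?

7/81

Track the composition after each reinforcement of +3.
P = (2/6) · (4/9) · (7/12) = 7/81 ≈ 0.0864.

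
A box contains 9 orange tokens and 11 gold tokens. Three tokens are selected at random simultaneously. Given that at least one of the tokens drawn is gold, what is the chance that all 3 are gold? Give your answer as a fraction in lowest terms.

P(all 3 gold) = C(11,3)/C(20,3) = 11/76; P(at least one gold) = 1 − C(9,3)/C(20,3) = 88/95.
Since 'all 3 gold' ⊆ 'at least one gold', P(all 3 | at least one) = 11/76 / 88/95 = 5/32 ≈ 0.1562.

5/32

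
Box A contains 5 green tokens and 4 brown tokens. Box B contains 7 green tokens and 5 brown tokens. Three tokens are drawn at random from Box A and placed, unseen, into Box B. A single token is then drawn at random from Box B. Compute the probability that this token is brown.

19/45

Condition on how many of the transferred tokens are brown (from Box A: 4 brown of 9; then Box B has 15 total).
  0 brown: C(4,0)C(5,3)/C(9,3) = 5/42; then P = 5/15
  1 brown: C(4,1)C(5,2)/C(9,3) = 10/21; then P = 6/15
  2 brown: C(4,2)C(5,1)/C(9,3) = 5/14; then P = 7/15
  3 brown: C(4,3)C(5,0)/C(9,3) = 1/21; then P = 8/15
P(brown from Box B) = 19/45 ≈ 0.4222.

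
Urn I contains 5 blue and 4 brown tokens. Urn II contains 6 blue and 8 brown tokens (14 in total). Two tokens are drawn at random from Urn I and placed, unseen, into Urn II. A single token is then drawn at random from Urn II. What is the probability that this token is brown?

5/9

Condition on how many of the transferred tokens are brown (from Urn I: 4 brown of 9; then Urn II has 16 total).
  0 brown: C(4,0)C(5,2)/C(9,2) = 5/18; then P = 8/16
  1 brown: C(4,1)C(5,1)/C(9,2) = 5/9; then P = 9/16
  2 brown: C(4,2)C(5,0)/C(9,2) = 1/6; then P = 10/16
P(brown from Urn II) = 5/9 ≈ 0.5556.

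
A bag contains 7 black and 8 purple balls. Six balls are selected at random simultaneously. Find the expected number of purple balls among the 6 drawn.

By linearity of expectation, E[X] = Σ P(draw i is purple); by symmetry each draw (even without replacement) has P(purple) = 8/15.
E[X] = 6 · 8/15 = 16/5 ≈ 3.2000.

16/5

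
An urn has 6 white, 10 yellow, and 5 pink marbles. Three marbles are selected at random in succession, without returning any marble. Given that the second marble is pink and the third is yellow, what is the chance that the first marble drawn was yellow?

9/19

P(first=yellow and the second marble is pink and the third is yellow) = (10/21)·(5/20)·(9/19) = 15/266.
P(E) = Σ over first color = 5/133 + 15/266 + 10/399 = 5/42.
By Bayes, P(first=yellow | E) = 15/266 / 5/42 = 9/19 ≈ 0.4737.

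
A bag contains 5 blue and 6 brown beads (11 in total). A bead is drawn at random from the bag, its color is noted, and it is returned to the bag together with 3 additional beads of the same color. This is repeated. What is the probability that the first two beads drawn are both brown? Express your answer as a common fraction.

27/77

After a brown draw the bag holds 9 brown out of 14.
P = (6/11)·(9/14) = 27/77 ≈ 0.3506.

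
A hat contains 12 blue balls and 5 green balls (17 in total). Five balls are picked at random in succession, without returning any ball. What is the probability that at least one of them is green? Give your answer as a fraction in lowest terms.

Use the complement: P(at least one green) = 1 − P(no green).
P(none) = C(12,5)/C(17,5) = 792/6188.
So P = 1 − 792/6188 = 1349/1547 ≈ 0.8720.

1349/1547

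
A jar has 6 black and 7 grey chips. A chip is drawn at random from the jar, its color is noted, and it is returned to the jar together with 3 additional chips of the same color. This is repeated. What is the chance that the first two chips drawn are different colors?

Either black then grey, or grey then black; after the first draw the total is 16.
P = (6/13)·(7/16) + (7/13)·(6/16) = 21/52 ≈ 0.4038.

21/52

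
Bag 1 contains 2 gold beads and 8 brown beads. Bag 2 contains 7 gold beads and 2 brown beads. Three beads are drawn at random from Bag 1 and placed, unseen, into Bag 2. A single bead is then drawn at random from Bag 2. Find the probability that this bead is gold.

19/30

Condition on how many of the transferred beads are gold (from Bag 1: 2 gold of 10; then Bag 2 has 12 total).
  0 gold: C(2,0)C(8,3)/C(10,3) = 7/15; then P = 7/12
  1 gold: C(2,1)C(8,2)/C(10,3) = 7/15; then P = 8/12
  2 gold: C(2,2)C(8,1)/C(10,3) = 1/15; then P = 9/12
P(gold from Bag 2) = 19/30 ≈ 0.6333.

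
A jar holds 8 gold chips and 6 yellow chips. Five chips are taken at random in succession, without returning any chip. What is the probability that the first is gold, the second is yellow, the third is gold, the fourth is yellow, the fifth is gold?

6/143

Multiply the conditional probability of each draw in order, without replacement, so each draw removes one from its color and from the total.
P = (8/14) · (6/13) · (7/12) · (5/11) · (6/10) = 6/143 ≈ 0.0420.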